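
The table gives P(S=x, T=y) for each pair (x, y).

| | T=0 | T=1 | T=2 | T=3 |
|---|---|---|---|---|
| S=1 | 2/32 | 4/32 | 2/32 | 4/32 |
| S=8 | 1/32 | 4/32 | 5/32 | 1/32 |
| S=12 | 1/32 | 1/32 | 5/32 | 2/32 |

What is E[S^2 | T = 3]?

P(T = 3) = 7/32.
Σ S^2·P over the event = 1·(4/32) + 64·(1/32) + 144·(2/32) = 89/8.
E[S^2 | T = 3] = (89/8) / (7/32) = 356/7.

356/7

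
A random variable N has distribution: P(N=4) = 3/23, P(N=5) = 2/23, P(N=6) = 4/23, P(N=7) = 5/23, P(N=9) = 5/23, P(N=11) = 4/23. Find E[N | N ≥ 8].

89/9

P(N ≥ 8) = 9/23.
Σ over the event: 9·5/23 + 11·4/23 = 89/23.
E[N | N ≥ 8] = (89/23) / (9/23) = 89/9.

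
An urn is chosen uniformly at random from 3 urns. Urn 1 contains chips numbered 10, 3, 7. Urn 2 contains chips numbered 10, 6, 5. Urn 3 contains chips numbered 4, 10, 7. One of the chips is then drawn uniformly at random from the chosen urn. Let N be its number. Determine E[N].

62/9

E[N | urn 1] = (10+3+7)/3 = 20/3.
E[N | urn 2] = (10+6+5)/3 = 7.
E[N | urn 3] = (4+10+7)/3 = 7.
E[N] = (1/3)·(20/3) + (1/3)·(7) + (1/3)·(7) = 62/9.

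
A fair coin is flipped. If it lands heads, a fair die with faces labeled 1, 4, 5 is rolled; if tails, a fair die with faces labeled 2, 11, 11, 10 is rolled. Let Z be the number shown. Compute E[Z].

E[Z | heads] = (1+4+5)/3 = 10/3.
E[Z | tails] = (2+11+11+10)/4 = 17/2.
E[Z] = (1/2)·(10/3) + (1/2)·(17/2) = 71/12.

71/12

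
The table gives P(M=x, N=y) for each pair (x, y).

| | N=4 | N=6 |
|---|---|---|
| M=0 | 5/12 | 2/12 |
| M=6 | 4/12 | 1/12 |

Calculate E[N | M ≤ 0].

32/7

P(M ≤ 0) = 7/12.
Σ N·P over the event = 4·(5/12) + 6·(2/12) = 8/3.
E[N | M ≤ 0] = (8/3) / (7/12) = 32/7.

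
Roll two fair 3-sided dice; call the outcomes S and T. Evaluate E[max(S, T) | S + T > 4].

Outcomes with S + T > 4: (2,3), (3,2), (3,3), each with probability 1/9.
E[max(S, T) | S + T > 4] = (3 + 3 + 3) / 3 = 3.

3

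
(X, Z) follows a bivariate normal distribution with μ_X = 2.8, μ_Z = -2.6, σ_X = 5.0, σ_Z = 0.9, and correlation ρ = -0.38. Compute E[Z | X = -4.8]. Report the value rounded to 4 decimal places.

The regression of Z on X has slope ρ·σ_Z/σ_X and passes through (μ_X, μ_Z).
E[Z | X=-4.8] = -2.6 + (-0.38)·(0.9/5.0)·(-4.8 − (2.8)) = -2.6 + (-0.0684)·(-7.6) = -2.0802.

-2.0802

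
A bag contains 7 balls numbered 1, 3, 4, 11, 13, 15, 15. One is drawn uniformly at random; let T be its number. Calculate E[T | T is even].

4

P(T is even) = 1/7.
Σ over the event: 4·1/7 = 4/7.
E[T | T is even] = (4/7) / (1/7) = 4.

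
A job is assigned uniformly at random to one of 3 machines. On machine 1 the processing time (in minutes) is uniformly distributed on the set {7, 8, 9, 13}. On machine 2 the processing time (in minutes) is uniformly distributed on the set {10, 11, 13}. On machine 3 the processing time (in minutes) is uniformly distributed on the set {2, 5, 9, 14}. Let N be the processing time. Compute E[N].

E[N | machine 1] = (7+8+9+13)/4 = 37/4.
E[N | machine 2] = (10+11+13)/3 = 34/3.
E[N | machine 3] = (2+5+9+14)/4 = 15/2.
E[N] = (1/3)·(37/4) + (1/3)·(34/3) + (1/3)·(15/2) = 337/36.

337/36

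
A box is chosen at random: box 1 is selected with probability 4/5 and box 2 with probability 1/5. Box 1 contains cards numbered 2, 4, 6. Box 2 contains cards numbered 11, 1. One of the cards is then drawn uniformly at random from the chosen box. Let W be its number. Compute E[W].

22/5

E[W | box 1] = (2+4+6)/3 = 4.
E[W | box 2] = (11+1)/2 = 6.
By the law of total expectation,
E[W] = (4/5)·(4) + (1/5)·(6) = 22/5.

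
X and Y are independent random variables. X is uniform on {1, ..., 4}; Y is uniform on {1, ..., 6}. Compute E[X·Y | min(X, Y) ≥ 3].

P(min(X, Y) ≥ 3) = 1/3.
Summing XY·P(x,y) over outcomes with min(X, Y) ≥ 3 gives 21/4.
E[X·Y | min(X, Y) ≥ 3] = (21/4) / (1/3) = 63/4.

63/4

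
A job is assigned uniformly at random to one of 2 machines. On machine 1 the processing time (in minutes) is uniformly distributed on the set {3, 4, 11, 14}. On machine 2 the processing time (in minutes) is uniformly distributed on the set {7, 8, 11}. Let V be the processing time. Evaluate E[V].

25/3

E[V | machine 1] = (3+4+11+14)/4 = 8.
E[V | machine 2] = (7+8+11)/3 = 26/3.
E[V] = (1/2)·(8) + (1/2)·(26/3) = 25/3.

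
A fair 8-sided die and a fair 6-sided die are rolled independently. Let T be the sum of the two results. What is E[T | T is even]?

P(T is even) = 1/2.
Σ over the event: 2·1/48 + 4·1/16 + 6·5/48 + 8·1/8 + 10·5/48 + 12·1/16 + 14·1/48 = 4.
E[T | T is even] = (4) / (1/2) = 8.

8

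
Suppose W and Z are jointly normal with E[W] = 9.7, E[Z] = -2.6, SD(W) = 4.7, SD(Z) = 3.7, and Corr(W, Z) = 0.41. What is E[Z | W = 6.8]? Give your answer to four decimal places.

E[Z | W=x] = μ_Z + ρ(σ_Z/σ_W)(x − μ_W) for jointly normal variables.
E[Z | W=6.8] = -2.6 + (0.41)·(3.7/4.7)·(6.8 − (9.7)) = -2.6 + (0.32277)·(-2.9) = -3.5360.

-3.5360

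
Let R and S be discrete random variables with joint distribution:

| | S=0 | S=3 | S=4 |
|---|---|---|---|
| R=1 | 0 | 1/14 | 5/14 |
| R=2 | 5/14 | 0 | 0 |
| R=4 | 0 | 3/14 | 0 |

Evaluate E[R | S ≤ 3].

23/9

P(S ≤ 3) = 9/14.
Summing R·P(R=x,S=y) over the conditioning event gives 23/14.
E[R | S ≤ 3] = (23/14) / (9/14) = 23/9.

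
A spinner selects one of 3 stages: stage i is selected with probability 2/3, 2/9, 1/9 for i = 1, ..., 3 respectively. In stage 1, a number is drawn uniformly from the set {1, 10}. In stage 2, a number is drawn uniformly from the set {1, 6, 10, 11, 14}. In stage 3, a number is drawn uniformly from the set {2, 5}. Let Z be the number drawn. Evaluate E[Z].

533/90

E[Z | stage 1] = (1+10)/2 = 11/2.
E[Z | stage 2] = (1+6+10+11+14)/5 = 42/5.
E[Z | stage 3] = (2+5)/2 = 7/2.
By the law of total expectation,
E[Z] = (2/3)·(11/2) + (2/9)·(42/5) + (1/9)·(7/2) = 533/90.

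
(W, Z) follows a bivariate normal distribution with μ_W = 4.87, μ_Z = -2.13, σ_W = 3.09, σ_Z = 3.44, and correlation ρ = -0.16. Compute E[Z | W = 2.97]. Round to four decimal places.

-1.7916

E[Z | W=x] = μ_Z + ρ(σ_Z/σ_W)(x − μ_W) for jointly normal variables.
E[Z | W=2.97] = -2.13 + (-0.16)·(3.44/3.09)·(2.97 − (4.87)) = -2.13 + (-0.17812)·(-1.9) = -1.7916.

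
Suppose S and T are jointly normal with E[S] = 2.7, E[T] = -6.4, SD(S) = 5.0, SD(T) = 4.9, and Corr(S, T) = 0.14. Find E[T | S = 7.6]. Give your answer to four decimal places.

-5.7277

E[T | S=x] = μ_T + ρ(σ_T/σ_S)(x − μ_S) for jointly normal variables.
E[T | S=7.6] = -6.4 + (0.14)·(4.9/5.0)·(7.6 − (2.7)) = -6.4 + (0.1372)·(4.9) = -5.7277.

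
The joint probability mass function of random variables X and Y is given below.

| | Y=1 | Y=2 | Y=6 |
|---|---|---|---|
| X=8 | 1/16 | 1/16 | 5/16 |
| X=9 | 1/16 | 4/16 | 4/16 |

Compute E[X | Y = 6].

P(Y = 6) = 9/16.
Σ X·P over the event = 8·(5/16) + 9·(4/16) = 19/4.
E[X | Y = 6] = (19/4) / (9/16) = 76/9.

76/9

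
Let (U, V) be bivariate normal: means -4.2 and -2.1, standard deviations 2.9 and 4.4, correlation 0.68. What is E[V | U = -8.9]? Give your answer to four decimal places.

For a bivariate normal, E[V | U=x] = μ_V + ρ·(σ_V/σ_U)·(x − μ_U).
E[V | U=-8.9] = -2.1 + (0.68)·(4.4/2.9)·(-8.9 − (-4.2)) = -2.1 + (1.03172)·(-4.7) = -6.9491.

-6.9491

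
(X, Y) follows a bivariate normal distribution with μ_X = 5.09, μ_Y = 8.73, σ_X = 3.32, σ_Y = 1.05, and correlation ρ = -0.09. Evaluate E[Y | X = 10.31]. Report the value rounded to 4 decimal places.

8.5814

For a bivariate normal, E[Y | X=x] = μ_Y + ρ·(σ_Y/σ_X)·(x − μ_X).
E[Y | X=10.31] = 8.73 + (-0.09)·(1.05/3.32)·(10.31 − (5.09)) = 8.73 + (-0.028464)·(5.22) = 8.5814.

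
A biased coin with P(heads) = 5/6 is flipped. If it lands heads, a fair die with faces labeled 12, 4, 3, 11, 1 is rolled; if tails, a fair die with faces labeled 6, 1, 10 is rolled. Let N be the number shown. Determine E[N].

E[N | heads] = (12+4+3+11+1)/5 = 31/5.
E[N | tails] = (6+1+10)/3 = 17/3.
By the law of total expectation,
E[N] = (5/6)·(31/5) + (1/6)·(17/3) = 55/9.

55/9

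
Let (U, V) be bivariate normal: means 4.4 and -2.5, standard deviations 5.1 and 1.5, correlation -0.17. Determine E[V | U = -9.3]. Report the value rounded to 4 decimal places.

For a bivariate normal, E[V | U=x] = μ_V + ρ·(σ_V/σ_U)·(x − μ_U).
E[V | U=-9.3] = -2.5 + (-0.17)·(1.5/5.1)·(-9.3 − (4.4)) = -2.5 + (-0.05)·(-13.7) = -1.8150.

-1.8150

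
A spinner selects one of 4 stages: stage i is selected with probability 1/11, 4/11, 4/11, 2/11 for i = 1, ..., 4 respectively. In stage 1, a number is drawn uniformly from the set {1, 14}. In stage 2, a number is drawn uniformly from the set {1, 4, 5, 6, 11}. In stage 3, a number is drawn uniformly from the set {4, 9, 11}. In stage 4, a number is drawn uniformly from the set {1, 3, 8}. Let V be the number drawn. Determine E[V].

691/110

E[V | stage 1] = (1+14)/2 = 15/2.
E[V | stage 2] = (1+4+5+6+11)/5 = 27/5.
E[V | stage 3] = (4+9+11)/3 = 8.
E[V | stage 4] = (1+3+8)/3 = 4.
By the law of total expectation,
E[V] = (1/11)·(15/2) + (4/11)·(27/5) + (4/11)·(8) + (2/11)·(4) = 691/110.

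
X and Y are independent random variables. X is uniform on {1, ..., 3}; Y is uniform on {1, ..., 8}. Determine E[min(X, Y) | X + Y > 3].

P(X + Y > 3) = 7/8.
Summing min(X,Y)·P(x,y) over outcomes with X + Y > 3 gives 41/24.
E[min(X, Y) | X + Y > 3] = (41/24) / (7/8) = 41/21.

41/21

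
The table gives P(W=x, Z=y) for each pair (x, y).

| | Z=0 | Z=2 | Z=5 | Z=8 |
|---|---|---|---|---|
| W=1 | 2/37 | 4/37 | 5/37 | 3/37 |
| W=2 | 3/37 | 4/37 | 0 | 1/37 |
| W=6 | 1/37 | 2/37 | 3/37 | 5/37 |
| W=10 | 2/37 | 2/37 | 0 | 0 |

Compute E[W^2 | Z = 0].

125/4

P(Z = 0) = 8/37.
Σ W^2·P over the event = 1·(2/37) + 4·(3/37) + 36·(1/37) + 100·(2/37) = 250/37.
E[W^2 | Z = 0] = (250/37) / (8/37) = 125/4.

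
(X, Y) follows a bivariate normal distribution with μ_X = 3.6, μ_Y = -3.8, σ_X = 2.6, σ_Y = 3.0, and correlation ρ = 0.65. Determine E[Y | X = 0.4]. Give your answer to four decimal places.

-6.2000

For a bivariate normal, E[Y | X=x] = μ_Y + ρ·(σ_Y/σ_X)·(x − μ_X).
E[Y | X=0.4] = -3.8 + (0.65)·(3.0/2.6)·(0.4 − (3.6)) = -3.8 + (0.75)·(-3.2) = -6.2000.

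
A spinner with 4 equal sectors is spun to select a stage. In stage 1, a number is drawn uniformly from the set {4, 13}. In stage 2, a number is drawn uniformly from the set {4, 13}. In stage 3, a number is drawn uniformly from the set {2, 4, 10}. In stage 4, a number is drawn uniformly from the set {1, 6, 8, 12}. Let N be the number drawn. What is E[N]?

349/48

E[N | stage 1] = (4+13)/2 = 17/2.
E[N | stage 2] = (4+13)/2 = 17/2.
E[N | stage 3] = (2+4+10)/3 = 16/3.
E[N | stage 4] = (1+6+8+12)/4 = 27/4.
E[N] = (1/4)·(17/2) + (1/4)·(17/2) + (1/4)·(16/3) + (1/4)·(27/4) = 349/48.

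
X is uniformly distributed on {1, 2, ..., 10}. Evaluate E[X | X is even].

Given X is even, X is equally likely to be any of {2, 4, 6, 8, 10}.
E[X | X is even] = (2 + 4 + 6 + 8 + 10) / 5 = 6.

6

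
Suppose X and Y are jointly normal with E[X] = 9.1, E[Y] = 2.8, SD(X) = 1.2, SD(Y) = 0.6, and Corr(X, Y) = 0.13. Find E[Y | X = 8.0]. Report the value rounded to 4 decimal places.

E[Y | X=x] = μ_Y + ρ(σ_Y/σ_X)(x − μ_X) for jointly normal variables.
E[Y | X=8.0] = 2.8 + (0.13)·(0.6/1.2)·(8.0 − (9.1)) = 2.8 + (0.065)·(-1.1) = 2.7285.

2.7285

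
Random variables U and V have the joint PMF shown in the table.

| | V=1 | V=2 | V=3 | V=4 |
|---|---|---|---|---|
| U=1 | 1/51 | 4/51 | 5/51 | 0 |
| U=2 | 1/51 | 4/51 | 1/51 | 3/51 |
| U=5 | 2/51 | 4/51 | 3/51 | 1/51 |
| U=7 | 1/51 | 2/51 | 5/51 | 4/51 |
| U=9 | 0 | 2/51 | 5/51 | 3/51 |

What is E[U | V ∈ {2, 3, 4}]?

116/23

P(V ∈ {2, 3, 4}) = 46/51.
Summing U·P(U=x,V=y) over the conditioning event gives 232/51.
E[U | V ∈ {2, 3, 4}] = (232/51) / (46/51) = 116/23.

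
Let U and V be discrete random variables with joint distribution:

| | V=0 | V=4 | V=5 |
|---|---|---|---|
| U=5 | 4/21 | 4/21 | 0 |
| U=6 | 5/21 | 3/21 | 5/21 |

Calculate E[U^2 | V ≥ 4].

97/3

P(V ≥ 4) = 4/7.
Σ U^2·P over the event = 25·(4/21) + 36·(3/21) + 36·(5/21) = 388/21.
E[U^2 | V ≥ 4] = (388/21) / (4/7) = 97/3.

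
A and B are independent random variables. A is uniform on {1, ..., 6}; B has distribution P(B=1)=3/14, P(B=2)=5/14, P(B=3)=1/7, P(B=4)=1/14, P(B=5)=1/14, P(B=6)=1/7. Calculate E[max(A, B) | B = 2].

11/3

P(B = 2) = 5/14.
Summing max(A,B)·P(x,y) over outcomes with B = 2 gives 55/42.
E[max(A, B) | B = 2] = (55/42) / (5/14) = 11/3.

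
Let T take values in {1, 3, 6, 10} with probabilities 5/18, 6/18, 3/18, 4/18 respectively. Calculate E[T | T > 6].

10

P(T > 6) = 2/9.
Σ over the event: 10·2/9 = 20/9.
E[T | T > 6] = (20/9) / (2/9) = 10.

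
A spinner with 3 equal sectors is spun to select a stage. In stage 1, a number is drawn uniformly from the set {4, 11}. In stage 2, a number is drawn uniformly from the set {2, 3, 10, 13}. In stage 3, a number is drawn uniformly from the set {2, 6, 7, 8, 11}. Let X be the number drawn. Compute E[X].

71/10

E[X | stage 1] = (4+11)/2 = 15/2.
E[X | stage 2] = (2+3+10+13)/4 = 7.
E[X | stage 3] = (2+6+7+8+11)/5 = 34/5.
By the law of total expectation,
E[X] = (1/3)·(15/2) + (1/3)·(7) + (1/3)·(34/5) = 71/10.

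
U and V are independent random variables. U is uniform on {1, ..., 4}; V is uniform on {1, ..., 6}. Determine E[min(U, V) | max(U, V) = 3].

9/5

P(max(U, V) = 3) = 5/24.
Summing min(U,V)·P(x,y) over outcomes with max(U, V) = 3 gives 3/8.
E[min(U, V) | max(U, V) = 3] = (3/8) / (5/24) = 9/5.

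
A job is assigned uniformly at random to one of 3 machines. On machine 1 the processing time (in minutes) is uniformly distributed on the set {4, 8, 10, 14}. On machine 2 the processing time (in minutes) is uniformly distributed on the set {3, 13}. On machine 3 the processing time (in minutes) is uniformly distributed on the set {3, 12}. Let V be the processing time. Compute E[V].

49/6

E[V | machine 1] = (4+8+10+14)/4 = 9.
E[V | machine 2] = (3+13)/2 = 8.
E[V | machine 3] = (3+12)/2 = 15/2.
E[V] = (1/3)·(9) + (1/3)·(8) + (1/3)·(15/2) = 49/6.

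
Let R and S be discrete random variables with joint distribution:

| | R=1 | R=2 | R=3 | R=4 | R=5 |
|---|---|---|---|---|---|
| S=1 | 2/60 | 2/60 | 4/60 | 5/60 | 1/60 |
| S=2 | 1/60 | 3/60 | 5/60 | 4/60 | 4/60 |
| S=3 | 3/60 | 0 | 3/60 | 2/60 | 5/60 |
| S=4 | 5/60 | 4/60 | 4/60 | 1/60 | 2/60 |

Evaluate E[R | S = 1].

43/14

P(S = 1) = 7/30.
Σ R·P over the event = 1·(2/60) + 2·(2/60) + 3·(4/60) + 4·(5/60) + 5·(1/60) = 43/60.
E[R | S = 1] = (43/60) / (7/30) = 43/14.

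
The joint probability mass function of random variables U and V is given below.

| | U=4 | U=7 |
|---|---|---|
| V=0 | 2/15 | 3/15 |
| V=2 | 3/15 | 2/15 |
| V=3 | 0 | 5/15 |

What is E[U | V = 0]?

P(V = 0) = 1/3.
Summing U·P(U=x,V=y) over the conditioning event gives 29/15.
E[U | V = 0] = (29/15) / (1/3) = 29/5.

29/5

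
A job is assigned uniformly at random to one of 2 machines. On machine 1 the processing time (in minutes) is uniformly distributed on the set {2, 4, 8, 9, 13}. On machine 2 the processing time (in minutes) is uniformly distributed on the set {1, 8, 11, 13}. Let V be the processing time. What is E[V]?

309/40

E[V | machine 1] = (2+4+8+9+13)/5 = 36/5.
E[V | machine 2] = (1+8+11+13)/4 = 33/4.
By the law of total expectation,
E[V] = (1/2)·(36/5) + (1/2)·(33/4) = 309/40.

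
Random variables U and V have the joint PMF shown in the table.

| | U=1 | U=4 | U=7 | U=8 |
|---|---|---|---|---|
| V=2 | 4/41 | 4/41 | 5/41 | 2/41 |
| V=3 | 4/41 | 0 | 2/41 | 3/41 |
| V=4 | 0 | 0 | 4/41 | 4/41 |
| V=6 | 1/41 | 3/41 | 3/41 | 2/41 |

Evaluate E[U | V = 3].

14/3

P(V = 3) = 9/41.
Σ U·P over the event = 1·(4/41) + 7·(2/41) + 8·(3/41) = 42/41.
E[U | V = 3] = (42/41) / (9/41) = 14/3.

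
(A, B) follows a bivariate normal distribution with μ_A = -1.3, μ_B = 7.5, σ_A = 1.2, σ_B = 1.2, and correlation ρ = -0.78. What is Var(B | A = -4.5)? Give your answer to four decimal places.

0.5639

Var(B | A=x) = (1 − ρ²)·σ_B².
Var(B | A=-4.5) = (1.2)²·(1 − (-0.78)²) = 1.44·0.3916 = 0.5639.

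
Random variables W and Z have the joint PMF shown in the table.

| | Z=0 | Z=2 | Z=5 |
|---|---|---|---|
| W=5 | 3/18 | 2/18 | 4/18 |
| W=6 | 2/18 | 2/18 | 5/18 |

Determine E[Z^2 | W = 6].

P(W = 6) = 1/2.
Σ Z^2·P over the event = 0·(2/18) + 4·(2/18) + 25·(5/18) = 133/18.
E[Z^2 | W = 6] = (133/18) / (1/2) = 133/9.

133/9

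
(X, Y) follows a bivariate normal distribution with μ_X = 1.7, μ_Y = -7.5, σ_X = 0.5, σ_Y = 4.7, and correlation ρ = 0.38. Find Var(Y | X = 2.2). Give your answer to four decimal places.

The conditional variance in a bivariate normal is σ_Y²(1 − ρ²), independent of x.
Var(Y | X=2.2) = (4.7)²·(1 − (0.38)²) = 22.09·0.8556 = 18.9002.

18.9002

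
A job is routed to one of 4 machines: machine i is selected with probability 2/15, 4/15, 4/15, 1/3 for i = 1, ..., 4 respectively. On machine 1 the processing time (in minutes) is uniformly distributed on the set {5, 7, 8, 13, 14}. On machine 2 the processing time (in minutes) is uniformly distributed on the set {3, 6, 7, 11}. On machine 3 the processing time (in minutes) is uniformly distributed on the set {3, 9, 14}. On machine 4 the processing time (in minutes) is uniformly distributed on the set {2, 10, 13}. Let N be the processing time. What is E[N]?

1832/225

E[N | machine 1] = (5+7+8+13+14)/5 = 47/5.
E[N | machine 2] = (3+6+7+11)/4 = 27/4.
E[N | machine 3] = (3+9+14)/3 = 26/3.
E[N | machine 4] = (2+10+13)/3 = 25/3.
E[N] = (2/15)·(47/5) + (4/15)·(27/4) + (4/15)·(26/3) + (1/3)·(25/3) = 1832/225.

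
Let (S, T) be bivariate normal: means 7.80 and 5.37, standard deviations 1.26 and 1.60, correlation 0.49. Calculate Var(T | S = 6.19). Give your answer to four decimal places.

The conditional variance in a bivariate normal is σ_T²(1 − ρ²), independent of x.
Var(T | S=6.19) = (1.60)²·(1 − (0.49)²) = 2.56·0.7599 = 1.9453.

1.9453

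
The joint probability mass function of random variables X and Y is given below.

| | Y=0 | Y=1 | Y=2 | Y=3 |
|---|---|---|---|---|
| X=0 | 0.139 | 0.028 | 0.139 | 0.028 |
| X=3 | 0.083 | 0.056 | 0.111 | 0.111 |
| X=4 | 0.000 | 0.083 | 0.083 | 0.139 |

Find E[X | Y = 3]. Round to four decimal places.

P(Y = 3) = 0.278.
Σ X·P over the event = 0·(0.028) + 3·(0.111) + 4·(0.139) = 0.889.
E[X | Y = 3] = (0.889) / (0.278) = 3.1978.

3.1978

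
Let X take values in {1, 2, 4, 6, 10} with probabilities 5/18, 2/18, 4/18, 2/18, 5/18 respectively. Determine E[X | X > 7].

P(X > 7) = 5/18.
Σ over the event: 10·5/18 = 25/9.
E[X | X > 7] = (25/9) / (5/18) = 10.

10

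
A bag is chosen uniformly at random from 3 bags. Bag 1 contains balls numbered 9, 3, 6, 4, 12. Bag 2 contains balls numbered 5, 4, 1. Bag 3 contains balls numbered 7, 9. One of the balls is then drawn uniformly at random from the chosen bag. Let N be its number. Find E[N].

272/45

E[N | bag 1] = (9+3+6+4+12)/5 = 34/5.
E[N | bag 2] = (5+4+1)/3 = 10/3.
E[N | bag 3] = (7+9)/2 = 8.
E[N] = (1/3)·(34/5) + (1/3)·(10/3) + (1/3)·(8) = 272/45.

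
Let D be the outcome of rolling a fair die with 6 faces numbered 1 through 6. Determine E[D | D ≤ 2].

Given D ≤ 2, D is equally likely to be any of {1, 2}.
E[D | D ≤ 2] = (1 + 2) / 2 = 3/2.

3/2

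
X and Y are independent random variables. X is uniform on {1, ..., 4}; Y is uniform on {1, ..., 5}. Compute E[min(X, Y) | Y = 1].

1

Outcomes with Y = 1: (1,1), (2,1), (3,1), (4,1), each with probability 1/20.
E[min(X, Y) | Y = 1] = (1 + 1 + 1 + 1) / 4 = 1.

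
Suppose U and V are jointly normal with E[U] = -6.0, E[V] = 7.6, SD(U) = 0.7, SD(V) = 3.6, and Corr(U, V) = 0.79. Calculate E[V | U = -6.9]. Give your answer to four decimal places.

3.9434

For a bivariate normal, E[V | U=x] = μ_V + ρ·(σ_V/σ_U)·(x − μ_U).
E[V | U=-6.9] = 7.6 + (0.79)·(3.6/0.7)·(-6.9 − (-6.0)) = 7.6 + (4.0629)·(-0.9) = 3.9434.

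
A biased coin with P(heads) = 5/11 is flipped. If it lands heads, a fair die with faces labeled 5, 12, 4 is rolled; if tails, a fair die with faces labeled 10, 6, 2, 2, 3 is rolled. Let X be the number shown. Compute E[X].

E[X | heads] = (5+12+4)/3 = 7.
E[X | tails] = (10+6+2+2+3)/5 = 23/5.
E[X] = (5/11)·(7) + (6/11)·(23/5) = 313/55.

313/55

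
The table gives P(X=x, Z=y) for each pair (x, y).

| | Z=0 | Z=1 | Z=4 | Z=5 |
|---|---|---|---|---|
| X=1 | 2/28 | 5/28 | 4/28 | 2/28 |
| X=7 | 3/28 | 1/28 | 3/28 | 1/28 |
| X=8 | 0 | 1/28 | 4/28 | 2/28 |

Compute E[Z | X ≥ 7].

3

P(X ≥ 7) = 15/28.
Σ Z·P over the event = 0·(3/28) + 1·(1/28) + 4·(3/28) + 5·(1/28) + 1·(1/28) + 4·(4/28) + 5·(2/28) = 45/28.
E[Z | X ≥ 7] = (45/28) / (15/28) = 3.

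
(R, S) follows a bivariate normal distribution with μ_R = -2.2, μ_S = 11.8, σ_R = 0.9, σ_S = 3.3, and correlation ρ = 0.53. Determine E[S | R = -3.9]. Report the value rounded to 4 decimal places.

8.4963

E[S | R=x] = μ_S + ρ(σ_S/σ_R)(x − μ_R) for jointly normal variables.
E[S | R=-3.9] = 11.8 + (0.53)·(3.3/0.9)·(-3.9 − (-2.2)) = 11.8 + (1.94333)·(-1.7) = 8.4963.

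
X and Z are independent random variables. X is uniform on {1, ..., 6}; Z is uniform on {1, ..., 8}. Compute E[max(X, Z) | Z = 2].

11/3

P(Z = 2) = 1/8.
Summing max(X,Z)·P(x,y) over outcomes with Z = 2 gives 11/24.
E[max(X, Z) | Z = 2] = (11/24) / (1/8) = 11/3.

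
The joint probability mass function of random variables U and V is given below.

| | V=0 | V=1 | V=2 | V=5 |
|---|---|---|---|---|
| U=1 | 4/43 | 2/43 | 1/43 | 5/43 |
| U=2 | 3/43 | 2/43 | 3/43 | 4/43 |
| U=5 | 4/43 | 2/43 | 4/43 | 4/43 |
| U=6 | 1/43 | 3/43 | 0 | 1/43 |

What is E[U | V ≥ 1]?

P(V ≥ 1) = 31/43.
Summing U·P(U=x,V=y) over the conditioning event gives 100/43.
E[U | V ≥ 1] = (100/43) / (31/43) = 100/31.

100/31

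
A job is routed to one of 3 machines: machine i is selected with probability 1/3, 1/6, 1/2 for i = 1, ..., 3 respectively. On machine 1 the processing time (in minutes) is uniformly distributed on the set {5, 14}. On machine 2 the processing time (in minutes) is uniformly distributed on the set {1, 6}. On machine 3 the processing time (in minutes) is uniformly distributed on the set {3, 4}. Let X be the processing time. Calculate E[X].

E[X | machine 1] = (5+14)/2 = 19/2.
E[X | machine 2] = (1+6)/2 = 7/2.
E[X | machine 3] = (3+4)/2 = 7/2.
E[X] = (1/3)·(19/2) + (1/6)·(7/2) + (1/2)·(7/2) = 11/2.

11/2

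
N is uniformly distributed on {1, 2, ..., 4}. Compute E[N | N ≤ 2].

3/2

Given N ≤ 2, N is equally likely to be any of {1, 2}.
E[N | N ≤ 2] = (1 + 2) / 2 = 3/2.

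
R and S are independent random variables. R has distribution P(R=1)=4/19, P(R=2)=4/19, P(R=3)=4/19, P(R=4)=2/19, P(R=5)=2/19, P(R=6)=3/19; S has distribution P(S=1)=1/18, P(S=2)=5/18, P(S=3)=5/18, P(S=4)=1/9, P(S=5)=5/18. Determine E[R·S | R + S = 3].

2

P(R + S = 3) = 4/57.
Summing RS·P(x,y) over outcomes with R + S = 3 gives 8/57.
E[R·S | R + S = 3] = (8/57) / (4/57) = 2.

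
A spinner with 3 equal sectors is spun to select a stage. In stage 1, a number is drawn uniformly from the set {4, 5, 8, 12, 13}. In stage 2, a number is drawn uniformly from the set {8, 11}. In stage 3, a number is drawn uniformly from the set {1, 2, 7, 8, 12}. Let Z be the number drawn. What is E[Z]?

E[Z | stage 1] = (4+5+8+12+13)/5 = 42/5.
E[Z | stage 2] = (8+11)/2 = 19/2.
E[Z | stage 3] = (1+2+7+8+12)/5 = 6.
By the law of total expectation,
E[Z] = (1/3)·(42/5) + (1/3)·(19/2) + (1/3)·(6) = 239/30.

239/30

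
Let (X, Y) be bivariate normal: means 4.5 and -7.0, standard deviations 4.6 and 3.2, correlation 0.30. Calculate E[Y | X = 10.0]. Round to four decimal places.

For a bivariate normal, E[Y | X=x] = μ_Y + ρ·(σ_Y/σ_X)·(x − μ_X).
E[Y | X=10.0] = -7.0 + (0.30)·(3.2/4.6)·(10.0 − (4.5)) = -7.0 + (0.2087)·(5.5) = -5.8522.

-5.8522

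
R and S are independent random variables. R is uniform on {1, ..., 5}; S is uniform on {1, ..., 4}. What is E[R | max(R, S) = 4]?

22/7

Outcomes with max(R, S) = 4: (1,4), (2,4), (3,4), (4,1), (4,2), (4,3), (4,4), each with probability 1/20.
E[R | max(R, S) = 4] = (1 + 2 + 3 + 4 + 4 + 4 + 4) / 7 = 22/7.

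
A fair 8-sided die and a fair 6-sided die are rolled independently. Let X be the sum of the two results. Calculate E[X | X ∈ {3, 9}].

15/2

P(X ∈ {3, 9}) = 1/6.
Σ over the event: 3·1/24 + 9·1/8 = 5/4.
E[X | X ∈ {3, 9}] = (5/4) / (1/6) = 15/2.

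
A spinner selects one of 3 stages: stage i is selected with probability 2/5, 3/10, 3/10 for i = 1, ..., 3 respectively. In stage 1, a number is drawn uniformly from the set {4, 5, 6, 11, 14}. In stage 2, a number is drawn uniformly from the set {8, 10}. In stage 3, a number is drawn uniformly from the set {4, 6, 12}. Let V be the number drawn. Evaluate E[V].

81/10

E[V | stage 1] = (4+5+6+11+14)/5 = 8.
E[V | stage 2] = (8+10)/2 = 9.
E[V | stage 3] = (4+6+12)/3 = 22/3.
E[V] = (2/5)·(8) + (3/10)·(9) + (3/10)·(22/3) = 81/10.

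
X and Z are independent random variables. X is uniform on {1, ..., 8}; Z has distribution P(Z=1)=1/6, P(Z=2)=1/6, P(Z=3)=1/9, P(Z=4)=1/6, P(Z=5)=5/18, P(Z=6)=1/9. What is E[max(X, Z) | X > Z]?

P(X > Z) = 5/9.
Summing max(X,Z)·P(x,y) over outcomes with X > Z gives 53/16.
E[max(X, Z) | X > Z] = (53/16) / (5/9) = 477/80.

477/80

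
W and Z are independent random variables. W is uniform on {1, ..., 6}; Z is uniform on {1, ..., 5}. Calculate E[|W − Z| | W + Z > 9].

1

Outcomes with W + Z > 9: (5,5), (6,4), (6,5), each with probability 1/30.
E[|W − Z| | W + Z > 9] = (0 + 2 + 1) / 3 = 1.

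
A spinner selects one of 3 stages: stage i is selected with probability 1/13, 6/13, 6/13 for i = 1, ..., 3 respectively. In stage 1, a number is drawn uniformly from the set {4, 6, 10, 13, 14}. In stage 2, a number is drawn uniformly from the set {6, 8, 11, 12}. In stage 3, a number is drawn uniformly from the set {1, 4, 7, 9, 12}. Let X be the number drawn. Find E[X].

E[X | stage 1] = (4+6+10+13+14)/5 = 47/5.
E[X | stage 2] = (6+8+11+12)/4 = 37/4.
E[X | stage 3] = (1+4+7+9+12)/5 = 33/5.
By the law of total expectation,
E[X] = (1/13)·(47/5) + (6/13)·(37/4) + (6/13)·(33/5) = 209/26.

209/26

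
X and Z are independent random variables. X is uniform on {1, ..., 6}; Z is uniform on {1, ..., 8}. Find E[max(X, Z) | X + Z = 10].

Outcomes with X + Z = 10: (2,8), (3,7), (4,6), (5,5), (6,4), each with probability 1/48.
E[max(X, Z) | X + Z = 10] = (8 + 7 + 6 + 5 + 6) / 5 = 32/5.

32/5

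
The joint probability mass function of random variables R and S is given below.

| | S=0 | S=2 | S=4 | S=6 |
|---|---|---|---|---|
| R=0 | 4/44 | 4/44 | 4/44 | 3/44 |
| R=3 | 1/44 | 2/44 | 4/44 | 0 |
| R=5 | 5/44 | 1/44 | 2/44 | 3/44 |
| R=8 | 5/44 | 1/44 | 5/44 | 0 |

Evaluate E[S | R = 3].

20/7

P(R = 3) = 7/44.
Σ S·P over the event = 0·(1/44) + 2·(2/44) + 4·(4/44) = 5/11.
E[S | R = 3] = (5/11) / (7/44) = 20/7.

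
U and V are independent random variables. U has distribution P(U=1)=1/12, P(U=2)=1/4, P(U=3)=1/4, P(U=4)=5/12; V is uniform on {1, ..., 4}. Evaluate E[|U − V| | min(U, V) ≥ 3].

P(min(U, V) ≥ 3) = 1/3.
Summing |U−V|·P(x,y) over outcomes with min(U, V) ≥ 3 gives 1/6.
E[|U − V| | min(U, V) ≥ 3] = (1/6) / (1/3) = 1/2.

1/2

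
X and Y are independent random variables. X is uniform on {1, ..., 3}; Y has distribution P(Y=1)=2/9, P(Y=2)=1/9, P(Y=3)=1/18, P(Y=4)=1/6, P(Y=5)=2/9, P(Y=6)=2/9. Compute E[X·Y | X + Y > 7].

P(X + Y > 7) = 2/9.
Summing XY·P(x,y) over outcomes with X + Y > 7 gives 10/3.
E[X·Y | X + Y > 7] = (10/3) / (2/9) = 15.

15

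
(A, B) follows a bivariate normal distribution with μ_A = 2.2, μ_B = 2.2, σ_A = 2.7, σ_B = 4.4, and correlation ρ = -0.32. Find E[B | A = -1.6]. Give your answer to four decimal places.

E[B | A=x] = μ_B + ρ(σ_B/σ_A)(x − μ_A) for jointly normal variables.
E[B | A=-1.6] = 2.2 + (-0.32)·(4.4/2.7)·(-1.6 − (2.2)) = 2.2 + (-0.52148)·(-3.8) = 4.1816.

4.1816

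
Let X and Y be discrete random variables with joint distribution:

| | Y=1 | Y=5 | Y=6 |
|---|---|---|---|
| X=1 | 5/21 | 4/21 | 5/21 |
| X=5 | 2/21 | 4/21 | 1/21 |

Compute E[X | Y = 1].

15/7

P(Y = 1) = 1/3.
Summing X·P(X=x,Y=y) over the conditioning event gives 5/7.
E[X | Y = 1] = (5/7) / (1/3) = 15/7.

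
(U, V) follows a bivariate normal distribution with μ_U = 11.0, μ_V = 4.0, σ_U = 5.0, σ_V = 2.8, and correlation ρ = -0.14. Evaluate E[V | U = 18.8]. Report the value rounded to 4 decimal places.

The regression of V on U has slope ρ·σ_V/σ_U and passes through (μ_U, μ_V).
E[V | U=18.8] = 4.0 + (-0.14)·(2.8/5.0)·(18.8 − (11.0)) = 4.0 + (-0.0784)·(7.8) = 3.3885.

3.3885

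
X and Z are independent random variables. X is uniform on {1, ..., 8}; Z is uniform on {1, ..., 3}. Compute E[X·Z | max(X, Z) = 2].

8/3

Outcomes with max(X, Z) = 2: (1,2), (2,1), (2,2), each with probability 1/24.
E[X·Z | max(X, Z) = 2] = (2 + 2 + 4) / 3 = 8/3.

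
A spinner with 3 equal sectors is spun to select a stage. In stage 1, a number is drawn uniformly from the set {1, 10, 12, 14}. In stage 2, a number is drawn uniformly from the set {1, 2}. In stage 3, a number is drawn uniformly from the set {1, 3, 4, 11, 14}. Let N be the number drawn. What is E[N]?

E[N | stage 1] = (1+10+12+14)/4 = 37/4.
E[N | stage 2] = (1+2)/2 = 3/2.
E[N | stage 3] = (1+3+4+11+14)/5 = 33/5.
By the law of total expectation,
E[N] = (1/3)·(37/4) + (1/3)·(3/2) + (1/3)·(33/5) = 347/60.

347/60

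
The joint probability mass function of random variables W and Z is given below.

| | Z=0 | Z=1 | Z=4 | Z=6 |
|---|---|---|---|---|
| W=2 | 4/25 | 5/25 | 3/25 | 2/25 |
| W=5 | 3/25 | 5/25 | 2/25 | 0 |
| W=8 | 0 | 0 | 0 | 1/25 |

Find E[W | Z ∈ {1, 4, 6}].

P(Z ∈ {1, 4, 6}) = 18/25.
Σ W·P over the event = 2·(5/25) + 2·(3/25) + 2·(2/25) + 5·(5/25) + 5·(2/25) + 8·(1/25) = 63/25.
E[W | Z ∈ {1, 4, 6}] = (63/25) / (18/25) = 7/2.

7/2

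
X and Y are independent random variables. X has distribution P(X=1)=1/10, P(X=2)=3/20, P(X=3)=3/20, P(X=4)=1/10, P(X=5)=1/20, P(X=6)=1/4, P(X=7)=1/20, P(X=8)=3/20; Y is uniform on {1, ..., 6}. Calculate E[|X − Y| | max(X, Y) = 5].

P(max(X, Y) = 5) = 1/8.
Summing |X−Y|·P(x,y) over outcomes with max(X, Y) = 5 gives 7/24.
E[|X − Y| | max(X, Y) = 5] = (7/24) / (1/8) = 7/3.

7/3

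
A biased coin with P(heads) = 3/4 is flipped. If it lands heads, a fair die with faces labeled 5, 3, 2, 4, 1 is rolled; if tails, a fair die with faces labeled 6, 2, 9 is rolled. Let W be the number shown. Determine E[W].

11/3

E[W | heads] = (5+3+2+4+1)/5 = 3.
E[W | tails] = (6+2+9)/3 = 17/3.
E[W] = (3/4)·(3) + (1/4)·(17/3) = 11/3.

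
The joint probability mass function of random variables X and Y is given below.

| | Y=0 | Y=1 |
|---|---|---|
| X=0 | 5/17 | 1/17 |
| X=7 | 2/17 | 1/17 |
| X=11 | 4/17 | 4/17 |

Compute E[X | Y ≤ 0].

58/11

P(Y ≤ 0) = 11/17.
Σ X·P over the event = 0·(5/17) + 7·(2/17) + 11·(4/17) = 58/17.
E[X | Y ≤ 0] = (58/17) / (11/17) = 58/11.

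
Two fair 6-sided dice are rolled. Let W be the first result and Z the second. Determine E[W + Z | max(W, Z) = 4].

Outcomes with max(W, Z) = 4: (1,4), (2,4), (3,4), (4,1), (4,2), (4,3), (4,4), each with probability 1/36.
E[W + Z | max(W, Z) = 4] = (5 + 6 + 7 + 5 + 6 + 7 + 8) / 7 = 44/7.

44/7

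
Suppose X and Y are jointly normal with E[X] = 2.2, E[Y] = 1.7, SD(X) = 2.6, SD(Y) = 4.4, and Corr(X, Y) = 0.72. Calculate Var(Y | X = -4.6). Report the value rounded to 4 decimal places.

For a bivariate normal, Var(Y | X=x) = σ_Y²(1 − ρ²).
Var(Y | X=-4.6) = (4.4)²·(1 − (0.72)²) = 19.36·0.4816 = 9.3238.

9.3238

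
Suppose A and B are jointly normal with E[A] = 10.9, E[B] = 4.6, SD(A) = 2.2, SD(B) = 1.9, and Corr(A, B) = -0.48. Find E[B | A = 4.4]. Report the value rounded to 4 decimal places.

The regression of B on A has slope ρ·σ_B/σ_A and passes through (μ_A, μ_B).
E[B | A=4.4] = 4.6 + (-0.48)·(1.9/2.2)·(4.4 − (10.9)) = 4.6 + (-0.414545)·(-6.5) = 7.2945.

7.2945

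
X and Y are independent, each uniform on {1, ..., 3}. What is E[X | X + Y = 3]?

3/2

Outcomes with X + Y = 3: (1,2), (2,1), each with probability 1/9.
E[X | X + Y = 3] = (1 + 2) / 2 = 3/2.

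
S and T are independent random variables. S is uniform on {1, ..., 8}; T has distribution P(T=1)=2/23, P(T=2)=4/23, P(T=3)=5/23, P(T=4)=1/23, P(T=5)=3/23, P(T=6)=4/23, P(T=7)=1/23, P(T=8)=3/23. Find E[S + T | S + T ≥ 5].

518/55

P(S + T ≥ 5) = 165/184.
Summing (S+T)·P(x,y) over outcomes with S + T ≥ 5 gives 777/92.
E[S + T | S + T ≥ 5] = (777/92) / (165/184) = 518/55.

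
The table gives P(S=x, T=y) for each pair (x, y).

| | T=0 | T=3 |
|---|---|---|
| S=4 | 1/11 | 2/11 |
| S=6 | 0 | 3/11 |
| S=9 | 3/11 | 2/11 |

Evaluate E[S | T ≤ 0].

31/4

P(T ≤ 0) = 4/11.
Summing S·P(S=x,T=y) over the conditioning event gives 31/11.
E[S | T ≤ 0] = (31/11) / (4/11) = 31/4.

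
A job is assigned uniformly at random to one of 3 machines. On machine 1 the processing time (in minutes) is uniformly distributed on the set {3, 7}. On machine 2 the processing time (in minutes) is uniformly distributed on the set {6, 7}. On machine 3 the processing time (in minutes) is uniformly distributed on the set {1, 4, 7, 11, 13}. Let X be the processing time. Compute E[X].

E[X | machine 1] = (3+7)/2 = 5.
E[X | machine 2] = (6+7)/2 = 13/2.
E[X | machine 3] = (1+4+7+11+13)/5 = 36/5.
E[X] = (1/3)·(5) + (1/3)·(13/2) + (1/3)·(36/5) = 187/30.

187/30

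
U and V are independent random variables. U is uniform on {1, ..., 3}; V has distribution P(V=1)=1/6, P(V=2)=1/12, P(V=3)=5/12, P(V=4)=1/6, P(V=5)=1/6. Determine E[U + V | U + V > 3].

170/31

P(U + V > 3) = 31/36.
Summing (U+V)·P(x,y) over outcomes with U + V > 3 gives 85/18.
E[U + V | U + V > 3] = (85/18) / (31/36) = 170/31.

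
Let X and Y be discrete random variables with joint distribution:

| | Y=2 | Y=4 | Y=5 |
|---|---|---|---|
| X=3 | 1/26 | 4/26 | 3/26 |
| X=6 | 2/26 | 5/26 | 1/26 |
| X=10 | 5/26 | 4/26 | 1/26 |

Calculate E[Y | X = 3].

33/8

P(X = 3) = 4/13.
Σ Y·P over the event = 2·(1/26) + 4·(4/26) + 5·(3/26) = 33/26.
E[Y | X = 3] = (33/26) / (4/13) = 33/8.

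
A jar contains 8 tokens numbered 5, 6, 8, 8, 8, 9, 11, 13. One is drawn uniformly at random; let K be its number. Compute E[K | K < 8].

P(K < 8) = 1/4.
Σ over the event: 5·1/8 + 6·1/8 = 11/8.
E[K | K < 8] = (11/8) / (1/4) = 11/2.

11/2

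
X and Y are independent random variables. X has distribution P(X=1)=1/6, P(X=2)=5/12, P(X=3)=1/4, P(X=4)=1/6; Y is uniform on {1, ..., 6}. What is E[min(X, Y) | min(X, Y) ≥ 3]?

P(min(X, Y) ≥ 3) = 5/18.
Summing min(X,Y)·P(x,y) over outcomes with min(X, Y) ≥ 3 gives 11/12.
E[min(X, Y) | min(X, Y) ≥ 3] = (11/12) / (5/18) = 33/10.

33/10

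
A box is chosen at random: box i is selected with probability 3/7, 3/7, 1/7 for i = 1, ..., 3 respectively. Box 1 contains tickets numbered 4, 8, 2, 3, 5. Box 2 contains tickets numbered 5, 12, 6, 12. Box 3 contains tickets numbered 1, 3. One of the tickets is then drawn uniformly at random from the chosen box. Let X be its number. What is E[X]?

829/140

E[X | box 1] = (4+8+2+3+5)/5 = 22/5.
E[X | box 2] = (5+12+6+12)/4 = 35/4.
E[X | box 3] = (1+3)/2 = 2.
By the law of total expectation,
E[X] = (3/7)·(22/5) + (3/7)·(35/4) + (1/7)·(2) = 829/140.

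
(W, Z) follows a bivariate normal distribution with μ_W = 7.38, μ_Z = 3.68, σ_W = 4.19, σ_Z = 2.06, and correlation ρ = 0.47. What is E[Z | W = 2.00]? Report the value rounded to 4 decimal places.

2.4368

For a bivariate normal, E[Z | W=x] = μ_Z + ρ·(σ_Z/σ_W)·(x − μ_W).
E[Z | W=2.00] = 3.68 + (0.47)·(2.06/4.19)·(2.00 − (7.38)) = 3.68 + (0.23107)·(-5.38) = 2.4368.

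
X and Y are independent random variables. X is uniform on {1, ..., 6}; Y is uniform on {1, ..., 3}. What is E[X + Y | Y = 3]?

Outcomes with Y = 3: (1,3), (2,3), (3,3), (4,3), (5,3), (6,3), each with probability 1/18.
E[X + Y | Y = 3] = (4 + 5 + 6 + 7 + 8 + 9) / 6 = 13/2.

13/2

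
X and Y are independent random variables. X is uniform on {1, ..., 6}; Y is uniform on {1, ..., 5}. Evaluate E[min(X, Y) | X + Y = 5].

3/2

Outcomes with X + Y = 5: (1,4), (2,3), (3,2), (4,1), each with probability 1/30.
E[min(X, Y) | X + Y = 5] = (1 + 2 + 2 + 1) / 4 = 3/2.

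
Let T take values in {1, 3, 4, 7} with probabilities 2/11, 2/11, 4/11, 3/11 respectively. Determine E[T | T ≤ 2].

1

P(T ≤ 2) = 2/11.
Σ over the event: 1·2/11 = 2/11.
E[T | T ≤ 2] = (2/11) / (2/11) = 1.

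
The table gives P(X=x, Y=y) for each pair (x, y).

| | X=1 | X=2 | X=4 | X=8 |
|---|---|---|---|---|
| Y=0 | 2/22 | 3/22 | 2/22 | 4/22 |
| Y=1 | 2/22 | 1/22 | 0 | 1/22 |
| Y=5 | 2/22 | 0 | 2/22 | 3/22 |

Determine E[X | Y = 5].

P(Y = 5) = 7/22.
Σ X·P over the event = 1·(2/22) + 4·(2/22) + 8·(3/22) = 17/11.
E[X | Y = 5] = (17/11) / (7/22) = 34/7.

34/7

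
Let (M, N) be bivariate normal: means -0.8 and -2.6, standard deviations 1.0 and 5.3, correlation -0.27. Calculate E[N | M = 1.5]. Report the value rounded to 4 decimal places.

The regression of N on M has slope ρ·σ_N/σ_M and passes through (μ_M, μ_N).
E[N | M=1.5] = -2.6 + (-0.27)·(5.3/1.0)·(1.5 − (-0.8)) = -2.6 + (-1.431)·(2.3) = -5.8913.

-5.8913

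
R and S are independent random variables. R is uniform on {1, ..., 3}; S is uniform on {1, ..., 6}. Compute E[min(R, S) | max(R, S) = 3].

Outcomes with max(R, S) = 3: (1,3), (2,3), (3,1), (3,2), (3,3), each with probability 1/18.
E[min(R, S) | max(R, S) = 3] = (1 + 2 + 1 + 2 + 3) / 5 = 9/5.

9/5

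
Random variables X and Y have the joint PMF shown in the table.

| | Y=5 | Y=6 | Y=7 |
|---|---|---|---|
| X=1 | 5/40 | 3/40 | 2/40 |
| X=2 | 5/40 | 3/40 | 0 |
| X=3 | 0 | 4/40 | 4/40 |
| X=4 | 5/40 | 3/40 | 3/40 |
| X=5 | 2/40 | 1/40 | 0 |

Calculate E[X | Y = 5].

P(Y = 5) = 17/40.
Σ X·P over the event = 1·(5/40) + 2·(5/40) + 4·(5/40) + 5·(2/40) = 9/8.
E[X | Y = 5] = (9/8) / (17/40) = 45/17.

45/17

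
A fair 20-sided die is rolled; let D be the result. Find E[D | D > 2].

23/2

P(D > 2) = 9/10.
E[D | D > 2] = (207/20) / (9/10) = 23/2.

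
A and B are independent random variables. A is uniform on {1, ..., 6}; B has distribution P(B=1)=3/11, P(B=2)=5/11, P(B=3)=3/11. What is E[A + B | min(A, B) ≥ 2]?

51/8

P(min(A, B) ≥ 2) = 20/33.
Summing (A+B)·P(x,y) over outcomes with min(A, B) ≥ 2 gives 85/22.
E[A + B | min(A, B) ≥ 2] = (85/22) / (20/33) = 51/8.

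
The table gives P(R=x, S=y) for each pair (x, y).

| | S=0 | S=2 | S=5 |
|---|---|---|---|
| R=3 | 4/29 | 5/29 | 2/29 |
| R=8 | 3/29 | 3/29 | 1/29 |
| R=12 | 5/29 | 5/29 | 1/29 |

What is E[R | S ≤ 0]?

P(S ≤ 0) = 12/29.
Σ R·P over the event = 3·(4/29) + 8·(3/29) + 12·(5/29) = 96/29.
E[R | S ≤ 0] = (96/29) / (12/29) = 8.

8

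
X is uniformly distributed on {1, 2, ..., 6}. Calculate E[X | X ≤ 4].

5/2

Given X ≤ 4, X is equally likely to be any of {1, 2, 3, 4}.
E[X | X ≤ 4] = (1 + 2 + 3 + 4) / 4 = 5/2.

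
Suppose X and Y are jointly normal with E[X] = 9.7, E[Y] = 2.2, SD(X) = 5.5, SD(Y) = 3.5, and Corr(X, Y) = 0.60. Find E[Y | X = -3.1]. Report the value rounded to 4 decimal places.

-2.6873

The regression of Y on X has slope ρ·σ_Y/σ_X and passes through (μ_X, μ_Y).
E[Y | X=-3.1] = 2.2 + (0.60)·(3.5/5.5)·(-3.1 − (9.7)) = 2.2 + (0.38182)·(-12.8) = -2.6873.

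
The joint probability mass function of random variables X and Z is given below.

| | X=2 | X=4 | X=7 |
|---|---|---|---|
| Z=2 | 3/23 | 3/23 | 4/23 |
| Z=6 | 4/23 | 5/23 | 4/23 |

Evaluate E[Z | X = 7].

4

P(X = 7) = 8/23.
Σ Z·P over the event = 2·(4/23) + 6·(4/23) = 32/23.
E[Z | X = 7] = (32/23) / (8/23) = 4.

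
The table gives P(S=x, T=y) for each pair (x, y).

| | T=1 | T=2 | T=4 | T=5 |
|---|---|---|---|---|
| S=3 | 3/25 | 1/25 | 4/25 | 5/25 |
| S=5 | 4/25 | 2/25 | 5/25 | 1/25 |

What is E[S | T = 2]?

13/3

P(T = 2) = 3/25.
Σ S·P over the event = 3·(1/25) + 5·(2/25) = 13/25.
E[S | T = 2] = (13/25) / (3/25) = 13/3.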